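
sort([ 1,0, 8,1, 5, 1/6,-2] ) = [ - 2  ,  0,1/6,1,1, 5, 8] 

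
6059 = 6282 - 223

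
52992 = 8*6624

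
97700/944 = 24425/236= 103.50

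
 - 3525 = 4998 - 8523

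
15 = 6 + 9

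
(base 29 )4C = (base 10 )128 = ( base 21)62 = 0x80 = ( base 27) 4k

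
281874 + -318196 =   -  36322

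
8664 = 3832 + 4832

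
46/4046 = 23/2023= 0.01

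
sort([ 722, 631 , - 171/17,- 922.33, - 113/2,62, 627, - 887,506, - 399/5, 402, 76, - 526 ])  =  [ - 922.33,-887, - 526,-399/5, - 113/2, - 171/17,  62,76, 402 , 506,627,631,722 ] 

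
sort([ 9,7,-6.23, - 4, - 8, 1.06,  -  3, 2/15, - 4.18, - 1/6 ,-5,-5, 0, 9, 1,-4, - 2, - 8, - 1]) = [  -  8, - 8 , - 6.23,-5, - 5, - 4.18, - 4, - 4,-3, - 2, - 1, - 1/6, 0, 2/15, 1,1.06, 7 , 9, 9]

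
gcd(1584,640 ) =16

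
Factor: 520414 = 2^1*260207^1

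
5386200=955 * 5640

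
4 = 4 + 0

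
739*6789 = 5017071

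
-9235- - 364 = -8871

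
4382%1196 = 794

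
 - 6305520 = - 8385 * 752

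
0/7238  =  0 = 0.00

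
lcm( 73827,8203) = 73827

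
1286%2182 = 1286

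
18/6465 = 6/2155  =  0.00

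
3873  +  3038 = 6911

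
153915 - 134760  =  19155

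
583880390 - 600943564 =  - 17063174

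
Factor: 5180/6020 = 37^1 * 43^( - 1) = 37/43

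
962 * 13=12506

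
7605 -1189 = 6416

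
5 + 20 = 25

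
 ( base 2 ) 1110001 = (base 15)78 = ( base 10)113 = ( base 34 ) 3B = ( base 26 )49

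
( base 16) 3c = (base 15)40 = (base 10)60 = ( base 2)111100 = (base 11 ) 55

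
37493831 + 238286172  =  275780003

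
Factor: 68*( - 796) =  - 54128  =  - 2^4*17^1*199^1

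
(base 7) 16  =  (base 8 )15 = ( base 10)13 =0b1101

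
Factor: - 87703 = -7^1 * 11^1*17^1*67^1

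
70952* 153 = 10855656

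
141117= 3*47039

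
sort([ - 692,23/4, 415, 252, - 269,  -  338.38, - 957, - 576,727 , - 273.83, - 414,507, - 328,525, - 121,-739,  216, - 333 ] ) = [ - 957, - 739, - 692, - 576 ,  -  414, - 338.38,  -  333, - 328, - 273.83,-269, - 121 , 23/4 , 216,252, 415,507,525,  727 ]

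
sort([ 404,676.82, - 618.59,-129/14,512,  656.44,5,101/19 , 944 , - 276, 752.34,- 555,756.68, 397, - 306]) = [ -618.59, - 555, - 306 , - 276, - 129/14,5,  101/19,397,404,512,656.44,676.82,  752.34,756.68,944] 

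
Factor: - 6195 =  - 3^1 *5^1* 7^1*59^1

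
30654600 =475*64536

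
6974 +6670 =13644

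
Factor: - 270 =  - 2^1*3^3*5^1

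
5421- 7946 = -2525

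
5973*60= 358380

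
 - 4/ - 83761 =4/83761  =  0.00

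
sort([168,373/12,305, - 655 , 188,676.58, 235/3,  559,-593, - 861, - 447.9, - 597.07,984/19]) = [- 861, -655,-597.07, - 593, - 447.9, 373/12, 984/19,  235/3 , 168,188,305, 559,  676.58]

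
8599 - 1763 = 6836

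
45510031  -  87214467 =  -41704436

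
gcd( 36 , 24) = 12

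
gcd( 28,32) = 4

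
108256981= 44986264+63270717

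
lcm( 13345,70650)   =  1201050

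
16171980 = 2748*5885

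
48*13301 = 638448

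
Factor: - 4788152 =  -2^3*17^2* 19^1*109^1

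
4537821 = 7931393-3393572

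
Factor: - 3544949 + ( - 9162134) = - 71^1*178973^1 = - 12707083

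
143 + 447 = 590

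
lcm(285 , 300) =5700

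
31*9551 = 296081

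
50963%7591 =5417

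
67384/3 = 67384/3 = 22461.33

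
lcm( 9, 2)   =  18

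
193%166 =27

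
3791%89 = 53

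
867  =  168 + 699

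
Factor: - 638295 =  - 3^1  *  5^1  *7^1 * 6079^1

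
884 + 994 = 1878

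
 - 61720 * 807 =-49808040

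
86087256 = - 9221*( - 9336)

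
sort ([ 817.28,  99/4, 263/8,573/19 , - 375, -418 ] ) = [  -  418, - 375 , 99/4,573/19, 263/8,817.28 ]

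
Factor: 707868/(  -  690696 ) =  - 371/362  =  - 2^( - 1)*7^1*53^1*181^ ( - 1 ) 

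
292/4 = 73 = 73.00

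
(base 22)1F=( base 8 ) 45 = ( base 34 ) 13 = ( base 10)37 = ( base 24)1d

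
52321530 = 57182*915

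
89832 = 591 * 152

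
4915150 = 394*12475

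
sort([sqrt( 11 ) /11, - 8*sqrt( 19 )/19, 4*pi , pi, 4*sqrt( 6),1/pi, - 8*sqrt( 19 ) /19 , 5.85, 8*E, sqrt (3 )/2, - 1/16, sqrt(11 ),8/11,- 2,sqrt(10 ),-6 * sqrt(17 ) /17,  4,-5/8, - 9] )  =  [  -  9, - 2, - 8*sqrt( 19 ) /19, - 8*sqrt( 19 ) /19, - 6*sqrt (17 ) /17, - 5/8, - 1/16, sqrt(11 ) /11,1/pi, 8/11, sqrt ( 3)/2,pi, sqrt ( 10 ), sqrt( 11 ), 4, 5.85,4 * sqrt( 6 ), 4*pi,8*E]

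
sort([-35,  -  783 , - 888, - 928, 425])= [-928, - 888, - 783,-35, 425] 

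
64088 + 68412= 132500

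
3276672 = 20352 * 161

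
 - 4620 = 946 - 5566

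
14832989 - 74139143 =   -  59306154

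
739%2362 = 739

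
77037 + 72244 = 149281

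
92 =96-4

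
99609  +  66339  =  165948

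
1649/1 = 1649= 1649.00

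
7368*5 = 36840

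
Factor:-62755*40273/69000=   -  21976801/600 = - 2^( - 3)*3^(-1 )*5^( - 2) * 7^1 * 11^1*17^1*103^1*163^1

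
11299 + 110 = 11409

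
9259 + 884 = 10143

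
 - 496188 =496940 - 993128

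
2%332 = 2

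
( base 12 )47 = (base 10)55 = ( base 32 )1N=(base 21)2D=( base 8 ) 67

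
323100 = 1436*225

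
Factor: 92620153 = 79^1* 1172407^1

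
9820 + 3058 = 12878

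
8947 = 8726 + 221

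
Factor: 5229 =3^2*7^1*83^1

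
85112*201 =17107512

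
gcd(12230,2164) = 2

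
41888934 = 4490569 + 37398365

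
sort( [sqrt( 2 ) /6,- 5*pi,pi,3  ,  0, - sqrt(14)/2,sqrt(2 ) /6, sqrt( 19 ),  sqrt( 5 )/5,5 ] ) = [ - 5*pi, - sqrt( 14 )/2,0,sqrt( 2 )/6, sqrt( 2) /6,sqrt(5 ) /5, 3, pi,sqrt( 19 ), 5 ] 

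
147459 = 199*741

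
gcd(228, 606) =6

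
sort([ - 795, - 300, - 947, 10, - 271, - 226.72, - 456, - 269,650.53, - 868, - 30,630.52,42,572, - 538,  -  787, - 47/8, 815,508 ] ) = [ - 947, - 868,-795,-787, - 538, - 456,-300, - 271, -269  , - 226.72, - 30, - 47/8, 10,42,508, 572, 630.52, 650.53,815] 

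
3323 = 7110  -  3787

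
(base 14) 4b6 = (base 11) 789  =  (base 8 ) 1660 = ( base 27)17q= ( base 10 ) 944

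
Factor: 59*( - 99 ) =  - 3^2 *11^1*59^1 = - 5841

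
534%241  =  52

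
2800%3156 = 2800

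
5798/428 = 2899/214 = 13.55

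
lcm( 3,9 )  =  9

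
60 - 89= - 29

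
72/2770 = 36/1385 = 0.03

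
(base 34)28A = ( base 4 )220202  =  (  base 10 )2594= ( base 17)8ga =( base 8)5042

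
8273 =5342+2931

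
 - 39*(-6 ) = 234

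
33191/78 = 425 + 41/78  =  425.53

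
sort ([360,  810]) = [360,810 ] 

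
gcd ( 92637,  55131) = 141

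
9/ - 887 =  - 9/887=- 0.01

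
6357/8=794+ 5/8 =794.62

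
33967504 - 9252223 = 24715281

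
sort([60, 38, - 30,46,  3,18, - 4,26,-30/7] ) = [ - 30, - 30/7,  -  4,3,18,26,38,46, 60]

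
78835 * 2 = 157670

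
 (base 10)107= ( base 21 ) 52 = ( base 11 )98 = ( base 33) 38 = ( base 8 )153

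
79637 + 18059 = 97696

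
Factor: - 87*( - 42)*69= 252126 = 2^1*3^3 * 7^1*23^1*  29^1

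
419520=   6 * 69920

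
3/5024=3/5024 = 0.00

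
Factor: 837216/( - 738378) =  - 2^4*3^2 * 127^( - 1) = - 144/127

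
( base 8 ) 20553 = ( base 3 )102201212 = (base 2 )10000101101011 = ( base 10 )8555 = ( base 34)7dl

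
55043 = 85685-30642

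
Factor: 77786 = 2^1*19^1 * 23^1*89^1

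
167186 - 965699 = -798513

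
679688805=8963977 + 670724828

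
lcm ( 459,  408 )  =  3672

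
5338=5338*1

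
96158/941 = 102 + 176/941 = 102.19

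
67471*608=41022368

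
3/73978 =3/73978 = 0.00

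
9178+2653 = 11831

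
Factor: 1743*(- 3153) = -3^2*7^1 *83^1 * 1051^1  =  - 5495679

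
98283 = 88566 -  - 9717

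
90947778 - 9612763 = 81335015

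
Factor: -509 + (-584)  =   -1093 = -1093^1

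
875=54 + 821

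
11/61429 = 11/61429 = 0.00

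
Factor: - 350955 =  - 3^2*5^1*11^1* 709^1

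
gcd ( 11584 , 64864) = 32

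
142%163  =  142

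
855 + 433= 1288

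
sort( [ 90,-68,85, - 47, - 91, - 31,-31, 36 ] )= [ - 91, -68 , - 47, - 31 , - 31 , 36, 85,90]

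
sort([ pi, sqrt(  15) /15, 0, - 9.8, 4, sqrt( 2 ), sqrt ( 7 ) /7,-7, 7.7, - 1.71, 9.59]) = [ - 9.8, - 7, - 1.71, 0, sqrt(15)/15  ,  sqrt(7 ) /7, sqrt( 2),pi, 4, 7.7,  9.59]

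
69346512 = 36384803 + 32961709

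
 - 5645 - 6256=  - 11901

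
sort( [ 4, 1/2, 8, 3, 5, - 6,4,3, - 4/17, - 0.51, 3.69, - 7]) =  [ - 7,-6,-0.51, - 4/17, 1/2, 3,3,3.69 , 4, 4, 5, 8] 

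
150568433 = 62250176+88318257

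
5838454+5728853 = 11567307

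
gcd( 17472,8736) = 8736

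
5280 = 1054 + 4226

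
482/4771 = 482/4771  =  0.10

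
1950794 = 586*3329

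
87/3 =29 =29.00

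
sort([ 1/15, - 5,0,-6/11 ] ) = [ - 5 , - 6/11,0,1/15]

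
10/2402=5/1201 = 0.00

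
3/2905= 3/2905 = 0.00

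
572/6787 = 52/617 =0.08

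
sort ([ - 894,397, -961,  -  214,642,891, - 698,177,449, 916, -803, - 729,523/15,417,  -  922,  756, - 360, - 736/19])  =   [ - 961,  -  922  , - 894, - 803,  -  729 ,-698, -360, - 214, - 736/19,523/15 , 177,397,417 , 449, 642,756,891,916]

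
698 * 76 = 53048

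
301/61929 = 43/8847= 0.00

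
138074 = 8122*17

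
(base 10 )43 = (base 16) 2B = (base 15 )2D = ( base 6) 111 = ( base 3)1121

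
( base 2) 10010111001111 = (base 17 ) 1G86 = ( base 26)E87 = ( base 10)9679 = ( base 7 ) 40135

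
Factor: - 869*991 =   -  861179= - 11^1*  79^1*991^1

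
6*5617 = 33702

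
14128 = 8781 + 5347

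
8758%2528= 1174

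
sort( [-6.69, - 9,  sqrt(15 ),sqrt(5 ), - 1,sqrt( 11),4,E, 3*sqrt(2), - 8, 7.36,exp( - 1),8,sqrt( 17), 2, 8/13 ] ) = [ - 9, - 8,-6.69,  -  1,exp( - 1 ), 8/13, 2,sqrt(5), E, sqrt( 11), sqrt(15), 4, sqrt(17),3  *  sqrt( 2 ),7.36, 8 ] 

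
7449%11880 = 7449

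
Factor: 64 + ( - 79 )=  - 15=-  3^1*5^1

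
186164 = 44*4231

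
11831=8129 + 3702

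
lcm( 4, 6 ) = 12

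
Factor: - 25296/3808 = -93/14 = - 2^ ( - 1) * 3^1 *7^( - 1 ) * 31^1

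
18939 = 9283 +9656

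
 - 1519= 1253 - 2772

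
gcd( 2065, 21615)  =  5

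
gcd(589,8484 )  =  1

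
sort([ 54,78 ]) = [54,78 ] 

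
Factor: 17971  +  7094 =25065 = 3^2*5^1*557^1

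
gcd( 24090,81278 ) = 2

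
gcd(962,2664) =74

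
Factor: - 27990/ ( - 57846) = 15/31 = 3^1*5^1*31^(-1)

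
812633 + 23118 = 835751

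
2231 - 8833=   -  6602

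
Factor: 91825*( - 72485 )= - 5^3*7^1 *19^1*109^1*3673^1 = -6655935125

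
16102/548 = 29 + 105/274 = 29.38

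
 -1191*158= - 188178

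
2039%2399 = 2039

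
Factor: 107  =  107^1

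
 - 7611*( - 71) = 540381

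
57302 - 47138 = 10164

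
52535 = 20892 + 31643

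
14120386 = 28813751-14693365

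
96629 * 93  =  8986497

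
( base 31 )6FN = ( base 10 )6254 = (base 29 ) 7CJ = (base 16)186E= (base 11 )4776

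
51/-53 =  - 1 +2/53=- 0.96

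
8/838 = 4/419  =  0.01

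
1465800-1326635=139165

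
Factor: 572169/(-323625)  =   - 221/125 = - 5^(  -  3)*13^1*17^1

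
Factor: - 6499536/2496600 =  - 2^1*3^( - 1)* 5^ ( - 2)*19^ ( - 1)*43^1 * 47^1*67^1*73^ ( - 1) = - 270814/104025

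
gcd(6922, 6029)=1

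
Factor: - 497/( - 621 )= 3^( - 3 ) * 7^1*23^(-1 )*71^1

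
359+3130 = 3489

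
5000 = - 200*(  -  25)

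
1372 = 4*343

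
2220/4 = 555 = 555.00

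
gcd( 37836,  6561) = 9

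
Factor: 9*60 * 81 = 43740= 2^2*3^7*5^1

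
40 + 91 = 131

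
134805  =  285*473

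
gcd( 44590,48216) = 98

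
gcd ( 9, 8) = 1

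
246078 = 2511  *98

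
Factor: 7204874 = 2^1*3602437^1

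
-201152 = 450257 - 651409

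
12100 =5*2420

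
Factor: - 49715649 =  - 3^2*241^1*22921^1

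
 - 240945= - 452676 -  - 211731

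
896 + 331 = 1227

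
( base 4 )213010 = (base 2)100111000100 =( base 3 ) 10102121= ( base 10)2500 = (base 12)1544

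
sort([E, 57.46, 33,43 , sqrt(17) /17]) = [ sqrt( 17 ) /17,E , 33,43,57.46]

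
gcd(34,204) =34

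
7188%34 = 14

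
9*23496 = 211464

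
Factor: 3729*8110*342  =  2^2 * 3^3*5^1*11^1*19^1*113^1*811^1 = 10342828980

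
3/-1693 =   -  3/1693  =  - 0.00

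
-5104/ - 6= 2552/3= 850.67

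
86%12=2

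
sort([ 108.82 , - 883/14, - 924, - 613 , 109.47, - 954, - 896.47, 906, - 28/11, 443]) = [ - 954, - 924, - 896.47, - 613 , - 883/14, - 28/11,108.82, 109.47, 443,906] 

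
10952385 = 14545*753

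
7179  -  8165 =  - 986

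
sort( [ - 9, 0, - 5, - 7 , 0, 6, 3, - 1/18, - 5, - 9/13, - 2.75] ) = [  -  9, - 7,-5, -5, - 2.75 , - 9/13, - 1/18, 0,  0,  3 , 6 ] 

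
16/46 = 8/23=0.35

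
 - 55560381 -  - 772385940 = 716825559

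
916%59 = 31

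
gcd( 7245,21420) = 315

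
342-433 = - 91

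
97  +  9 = 106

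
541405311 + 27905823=569311134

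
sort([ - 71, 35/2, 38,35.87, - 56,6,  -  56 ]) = [ - 71, - 56, - 56, 6,35/2 , 35.87,38 ]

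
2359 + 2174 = 4533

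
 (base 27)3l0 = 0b101011000010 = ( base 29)37S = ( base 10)2754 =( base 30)31o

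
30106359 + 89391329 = 119497688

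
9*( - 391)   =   - 3519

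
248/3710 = 124/1855 =0.07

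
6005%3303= 2702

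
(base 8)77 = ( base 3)2100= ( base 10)63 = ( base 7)120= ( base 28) 27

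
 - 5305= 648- 5953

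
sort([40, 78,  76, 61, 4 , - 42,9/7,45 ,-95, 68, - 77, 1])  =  [ - 95, - 77, - 42, 1,9/7,4, 40,  45, 61, 68, 76, 78]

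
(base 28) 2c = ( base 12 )58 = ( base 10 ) 68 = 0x44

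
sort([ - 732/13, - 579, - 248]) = [  -  579,- 248,  -  732/13]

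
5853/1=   5853 =5853.00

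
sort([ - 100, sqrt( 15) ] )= [-100, sqrt(15)]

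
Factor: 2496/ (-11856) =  - 2^2*  19^ (- 1)  =  -4/19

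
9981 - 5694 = 4287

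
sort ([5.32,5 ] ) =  [5, 5.32 ]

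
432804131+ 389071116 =821875247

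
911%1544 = 911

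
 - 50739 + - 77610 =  - 128349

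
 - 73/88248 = - 73/88248 = - 0.00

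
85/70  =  1 + 3/14 = 1.21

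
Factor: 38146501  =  277^1  *  137713^1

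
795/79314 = 265/26438 = 0.01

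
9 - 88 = -79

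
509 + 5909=6418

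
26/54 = 13/27=0.48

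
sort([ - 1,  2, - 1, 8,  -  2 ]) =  [ - 2, - 1,-1 , 2, 8 ] 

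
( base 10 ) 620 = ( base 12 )438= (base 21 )18B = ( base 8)1154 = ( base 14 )324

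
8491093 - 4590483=3900610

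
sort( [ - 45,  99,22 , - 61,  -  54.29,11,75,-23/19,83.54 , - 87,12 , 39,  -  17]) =[ - 87 , - 61, - 54.29,-45,  -  17, - 23/19,11 , 12,22,39,75,83.54 , 99]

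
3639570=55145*66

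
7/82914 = 7/82914= 0.00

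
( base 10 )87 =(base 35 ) 2H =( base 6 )223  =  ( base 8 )127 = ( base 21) 43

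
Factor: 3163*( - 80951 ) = - 13^2*479^1*3163^1 =- 256048013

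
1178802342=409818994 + 768983348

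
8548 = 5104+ 3444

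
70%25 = 20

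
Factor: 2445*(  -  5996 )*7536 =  - 110479417920 = -2^6*3^2*5^1*157^1 * 163^1 *1499^1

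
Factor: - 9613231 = -9613231^1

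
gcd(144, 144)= 144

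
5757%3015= 2742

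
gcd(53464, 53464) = 53464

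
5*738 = 3690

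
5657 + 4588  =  10245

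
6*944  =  5664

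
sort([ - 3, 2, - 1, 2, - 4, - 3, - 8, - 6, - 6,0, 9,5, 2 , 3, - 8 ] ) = [ - 8, - 8, - 6, - 6 , - 4, - 3, - 3, - 1 , 0, 2, 2 , 2, 3, 5 , 9] 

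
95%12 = 11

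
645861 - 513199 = 132662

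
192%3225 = 192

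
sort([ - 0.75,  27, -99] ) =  [ - 99, -0.75,27 ]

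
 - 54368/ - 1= 54368 + 0/1 = 54368.00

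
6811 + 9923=16734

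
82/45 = 82/45  =  1.82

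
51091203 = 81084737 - 29993534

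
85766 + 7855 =93621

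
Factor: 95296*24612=2345425152= 2^8 * 3^1*7^1*293^1*1489^1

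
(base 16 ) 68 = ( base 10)104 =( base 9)125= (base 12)88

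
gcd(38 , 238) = 2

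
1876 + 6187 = 8063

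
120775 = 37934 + 82841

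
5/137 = 5/137 = 0.04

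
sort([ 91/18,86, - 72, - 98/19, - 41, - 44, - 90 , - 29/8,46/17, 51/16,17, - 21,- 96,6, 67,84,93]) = [- 96, - 90, - 72,-44, - 41,  -  21,  -  98/19,- 29/8,46/17, 51/16,  91/18, 6,17,67, 84  ,  86,93]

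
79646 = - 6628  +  86274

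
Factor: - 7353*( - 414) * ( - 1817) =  - 2^1 * 3^4*19^1* 23^2*43^1*79^1 = - 5531206014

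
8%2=0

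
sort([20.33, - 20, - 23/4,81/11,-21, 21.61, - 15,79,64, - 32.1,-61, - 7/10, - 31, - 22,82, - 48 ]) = [ - 61, - 48, - 32.1, - 31, - 22,  -  21, - 20,-15, - 23/4, - 7/10,81/11 , 20.33,21.61,64,79,82] 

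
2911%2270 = 641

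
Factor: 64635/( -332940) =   -  2^( - 2 ) * 139^1 * 179^ ( - 1)  =  -139/716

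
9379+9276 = 18655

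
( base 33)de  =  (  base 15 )1e8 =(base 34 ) d1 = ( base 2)110111011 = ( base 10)443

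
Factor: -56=-2^3*7^1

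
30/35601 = 10/11867  =  0.00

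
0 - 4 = -4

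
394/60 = 197/30 = 6.57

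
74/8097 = 74/8097  =  0.01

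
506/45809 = 506/45809  =  0.01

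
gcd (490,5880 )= 490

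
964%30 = 4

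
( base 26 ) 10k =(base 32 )LO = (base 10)696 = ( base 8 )1270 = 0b1010111000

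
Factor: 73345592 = 2^3*223^1*41113^1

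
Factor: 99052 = 2^2*24763^1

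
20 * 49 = 980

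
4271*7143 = 30507753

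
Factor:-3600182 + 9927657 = 5^2 *7^1*11^1*19^1 * 173^1= 6327475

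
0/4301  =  0= 0.00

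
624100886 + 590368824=1214469710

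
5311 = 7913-2602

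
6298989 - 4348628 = 1950361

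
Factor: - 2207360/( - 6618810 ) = 220736/661881 = 2^6*3^( - 1 )*11^ ( - 1 )*31^( - 1 )*647^( - 1) * 3449^1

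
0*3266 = 0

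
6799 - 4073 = 2726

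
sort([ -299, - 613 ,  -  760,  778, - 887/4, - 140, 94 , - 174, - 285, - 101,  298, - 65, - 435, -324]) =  [ - 760,-613, - 435,- 324, - 299,  -  285,-887/4, - 174,- 140, - 101,  -  65, 94,298, 778 ] 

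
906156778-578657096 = 327499682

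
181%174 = 7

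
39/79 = 39/79 = 0.49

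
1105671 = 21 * 52651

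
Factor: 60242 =2^1*7^1* 13^1*331^1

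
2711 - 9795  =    -  7084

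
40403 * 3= 121209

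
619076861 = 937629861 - 318553000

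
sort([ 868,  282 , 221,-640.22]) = [ - 640.22 , 221, 282,  868]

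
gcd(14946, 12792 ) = 6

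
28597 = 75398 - 46801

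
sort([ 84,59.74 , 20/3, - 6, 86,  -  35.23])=[ - 35.23, - 6,20/3, 59.74,84, 86]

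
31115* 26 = 808990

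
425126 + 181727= 606853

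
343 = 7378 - 7035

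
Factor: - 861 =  - 3^1 * 7^1*41^1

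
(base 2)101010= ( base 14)30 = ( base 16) 2A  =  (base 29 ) 1d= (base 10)42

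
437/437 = 1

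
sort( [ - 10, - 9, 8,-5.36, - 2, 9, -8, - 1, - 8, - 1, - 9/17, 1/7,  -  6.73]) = [ - 10, - 9, - 8, - 8, - 6.73,- 5.36, - 2, - 1,-1, - 9/17, 1/7,8,  9] 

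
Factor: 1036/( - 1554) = -2^1*3^( - 1 ) = -  2/3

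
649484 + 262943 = 912427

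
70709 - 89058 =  - 18349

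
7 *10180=71260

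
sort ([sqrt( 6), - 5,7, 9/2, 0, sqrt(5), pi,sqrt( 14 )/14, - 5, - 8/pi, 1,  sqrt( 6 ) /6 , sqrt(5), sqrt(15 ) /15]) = [ - 5,-5, - 8/pi,0,sqrt( 15) /15,sqrt(14) /14,sqrt(6 )/6, 1, sqrt( 5), sqrt( 5 ),sqrt( 6 ), pi,9/2, 7]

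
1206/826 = 603/413 = 1.46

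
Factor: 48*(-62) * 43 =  - 2^5*3^1 * 31^1*43^1 = -127968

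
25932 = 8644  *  3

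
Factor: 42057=3^2*4673^1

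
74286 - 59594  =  14692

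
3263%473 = 425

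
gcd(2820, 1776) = 12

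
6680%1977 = 749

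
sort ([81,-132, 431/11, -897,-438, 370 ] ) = [ - 897,  -  438, - 132, 431/11, 81,370]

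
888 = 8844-7956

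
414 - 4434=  - 4020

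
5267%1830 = 1607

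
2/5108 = 1/2554 = 0.00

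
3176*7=22232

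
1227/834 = 409/278 = 1.47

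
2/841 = 2/841 = 0.00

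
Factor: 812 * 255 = 2^2 *3^1 * 5^1*7^1*17^1 * 29^1=207060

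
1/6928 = 1/6928  =  0.00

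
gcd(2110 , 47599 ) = 1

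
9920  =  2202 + 7718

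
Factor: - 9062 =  - 2^1*23^1*197^1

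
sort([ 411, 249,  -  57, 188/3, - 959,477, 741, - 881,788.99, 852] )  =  [ - 959,- 881, - 57, 188/3, 249, 411, 477,741,  788.99, 852]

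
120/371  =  120/371 = 0.32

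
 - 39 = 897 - 936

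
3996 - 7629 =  - 3633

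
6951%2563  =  1825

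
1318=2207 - 889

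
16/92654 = 8/46327= 0.00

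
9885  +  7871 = 17756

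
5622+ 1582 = 7204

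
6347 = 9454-3107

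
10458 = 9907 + 551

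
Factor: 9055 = 5^1 * 1811^1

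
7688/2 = 3844 = 3844.00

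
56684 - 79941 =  - 23257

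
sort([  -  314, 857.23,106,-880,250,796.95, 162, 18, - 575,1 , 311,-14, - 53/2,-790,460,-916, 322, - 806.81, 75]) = [-916,-880, - 806.81, - 790, -575 ,- 314, - 53/2,  -  14,1, 18, 75,  106, 162,250 , 311, 322, 460, 796.95, 857.23 ]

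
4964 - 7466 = - 2502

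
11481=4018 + 7463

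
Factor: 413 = 7^1*59^1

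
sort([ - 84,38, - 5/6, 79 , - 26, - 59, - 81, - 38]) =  [ - 84, - 81, - 59, - 38, -26, - 5/6,38,79] 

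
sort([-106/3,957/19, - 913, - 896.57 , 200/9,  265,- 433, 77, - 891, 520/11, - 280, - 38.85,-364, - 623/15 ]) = [ - 913,-896.57, - 891, - 433,  -  364, - 280,-623/15, - 38.85, - 106/3, 200/9, 520/11,957/19,77, 265 ] 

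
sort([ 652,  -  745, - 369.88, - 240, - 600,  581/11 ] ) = [ - 745,-600, - 369.88, - 240, 581/11, 652 ] 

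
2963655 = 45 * 65859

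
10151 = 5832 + 4319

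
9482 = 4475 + 5007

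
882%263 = 93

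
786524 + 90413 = 876937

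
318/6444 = 53/1074 = 0.05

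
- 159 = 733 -892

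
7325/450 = 293/18 = 16.28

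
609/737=609/737 = 0.83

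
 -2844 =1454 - 4298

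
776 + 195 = 971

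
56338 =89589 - 33251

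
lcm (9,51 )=153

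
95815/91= 1052+83/91 = 1052.91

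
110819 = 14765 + 96054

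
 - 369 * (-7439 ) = 2744991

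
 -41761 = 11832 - 53593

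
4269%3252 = 1017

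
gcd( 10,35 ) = 5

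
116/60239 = 116/60239 = 0.00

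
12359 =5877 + 6482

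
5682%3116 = 2566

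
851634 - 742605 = 109029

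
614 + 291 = 905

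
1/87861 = 1/87861 = 0.00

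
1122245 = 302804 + 819441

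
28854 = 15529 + 13325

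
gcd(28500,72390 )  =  570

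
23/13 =1+10/13 = 1.77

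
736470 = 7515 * 98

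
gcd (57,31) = 1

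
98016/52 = 1884 + 12/13=1884.92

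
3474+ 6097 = 9571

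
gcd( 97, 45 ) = 1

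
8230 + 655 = 8885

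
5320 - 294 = 5026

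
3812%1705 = 402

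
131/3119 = 131/3119 = 0.04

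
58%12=10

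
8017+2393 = 10410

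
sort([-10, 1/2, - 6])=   [  -  10, - 6, 1/2]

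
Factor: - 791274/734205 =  - 263758/244735 = - 2^1*5^( -1)*11^1*19^1*631^1* 48947^( - 1) 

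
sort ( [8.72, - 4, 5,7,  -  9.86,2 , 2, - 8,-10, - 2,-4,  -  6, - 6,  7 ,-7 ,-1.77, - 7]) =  [ - 10,-9.86, - 8, - 7, - 7, -6,  -  6, - 4,  -  4,-2,-1.77, 2 , 2,5,7,7 , 8.72]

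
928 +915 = 1843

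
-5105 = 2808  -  7913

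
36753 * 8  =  294024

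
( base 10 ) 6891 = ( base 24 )bn3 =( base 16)1aeb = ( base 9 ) 10406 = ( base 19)101d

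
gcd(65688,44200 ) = 136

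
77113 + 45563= 122676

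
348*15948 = 5549904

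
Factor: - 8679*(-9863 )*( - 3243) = -3^2 * 7^1*11^1*23^1*47^1*263^1*1409^1 = -277603968411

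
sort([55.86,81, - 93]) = [ - 93,55.86,81 ]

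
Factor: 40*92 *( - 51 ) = -187680=-2^5*3^1*5^1 * 17^1 *23^1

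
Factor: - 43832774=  - 2^1*21916387^1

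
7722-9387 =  - 1665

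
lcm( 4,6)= 12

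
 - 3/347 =  -  3/347 = - 0.01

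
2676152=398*6724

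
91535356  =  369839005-278303649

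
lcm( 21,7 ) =21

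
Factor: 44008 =2^3*5501^1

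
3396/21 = 1132/7 = 161.71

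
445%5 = 0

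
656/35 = 656/35 = 18.74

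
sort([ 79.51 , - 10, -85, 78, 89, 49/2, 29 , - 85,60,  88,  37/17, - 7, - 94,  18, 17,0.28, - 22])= [ - 94, - 85 ,  -  85, - 22, - 10, - 7,  0.28,37/17,17, 18, 49/2, 29,60, 78, 79.51,  88 , 89] 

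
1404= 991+413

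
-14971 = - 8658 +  - 6313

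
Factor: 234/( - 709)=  - 2^1*3^2*13^1*709^( - 1)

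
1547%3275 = 1547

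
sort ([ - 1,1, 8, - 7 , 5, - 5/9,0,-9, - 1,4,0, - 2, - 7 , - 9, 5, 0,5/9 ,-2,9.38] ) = [ - 9,-9, - 7,-7, - 2, - 2, - 1,-1, - 5/9,0,  0,0,5/9,1, 4,5 , 5,8 , 9.38 ]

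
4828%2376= 76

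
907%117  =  88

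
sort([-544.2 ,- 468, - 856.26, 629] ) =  [ - 856.26, - 544.2, - 468, 629 ]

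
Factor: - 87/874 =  - 2^ ( - 1 )*3^1* 19^( - 1)  *23^( -1)*29^1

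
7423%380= 203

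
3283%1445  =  393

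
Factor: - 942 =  - 2^1*3^1 * 157^1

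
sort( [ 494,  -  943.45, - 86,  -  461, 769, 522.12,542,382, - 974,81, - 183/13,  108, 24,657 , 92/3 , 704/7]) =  [ -974, - 943.45 , - 461, - 86, - 183/13,24, 92/3 , 81,704/7,108, 382,494,522.12,542,657, 769]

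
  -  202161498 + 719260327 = 517098829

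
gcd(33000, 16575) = 75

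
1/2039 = 1/2039 = 0.00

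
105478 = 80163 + 25315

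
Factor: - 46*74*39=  - 132756= - 2^2*3^1*13^1*23^1*37^1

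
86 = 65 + 21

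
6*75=450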